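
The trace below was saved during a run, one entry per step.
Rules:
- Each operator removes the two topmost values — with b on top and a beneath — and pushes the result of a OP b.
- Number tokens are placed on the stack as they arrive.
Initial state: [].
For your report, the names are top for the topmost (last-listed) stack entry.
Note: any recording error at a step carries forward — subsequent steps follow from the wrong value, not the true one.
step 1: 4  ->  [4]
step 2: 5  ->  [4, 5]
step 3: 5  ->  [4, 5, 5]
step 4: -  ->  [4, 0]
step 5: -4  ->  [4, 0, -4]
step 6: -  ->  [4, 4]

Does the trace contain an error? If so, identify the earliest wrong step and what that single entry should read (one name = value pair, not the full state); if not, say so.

Recomputing the run from the initial state:
step 1: [4]
step 2: [4, 5]
step 3: [4, 5, 5]
step 4: [4, 0]
step 5: [4, 0, -4]
step 6: [4, 4]
This matches the trace at every step.

no error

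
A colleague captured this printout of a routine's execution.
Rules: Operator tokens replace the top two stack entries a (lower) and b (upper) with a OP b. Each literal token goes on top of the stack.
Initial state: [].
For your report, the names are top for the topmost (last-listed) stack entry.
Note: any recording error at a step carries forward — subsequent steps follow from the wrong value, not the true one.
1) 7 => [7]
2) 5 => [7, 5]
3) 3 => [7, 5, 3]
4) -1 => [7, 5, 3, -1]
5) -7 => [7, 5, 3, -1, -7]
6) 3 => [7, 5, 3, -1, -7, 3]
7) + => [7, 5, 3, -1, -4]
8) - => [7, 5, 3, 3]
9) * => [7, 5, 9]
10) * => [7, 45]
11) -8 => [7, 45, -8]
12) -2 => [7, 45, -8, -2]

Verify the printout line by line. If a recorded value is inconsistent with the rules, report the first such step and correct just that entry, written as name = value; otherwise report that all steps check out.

no error

Recomputing the run from the initial state:
step 1: [7]
step 2: [7, 5]
step 3: [7, 5, 3]
step 4: [7, 5, 3, -1]
step 5: [7, 5, 3, -1, -7]
step 6: [7, 5, 3, -1, -7, 3]
step 7: [7, 5, 3, -1, -4]
step 8: [7, 5, 3, 3]
step 9: [7, 5, 9]
step 10: [7, 45]
step 11: [7, 45, -8]
step 12: [7, 45, -8, -2]
This matches the printout at every step.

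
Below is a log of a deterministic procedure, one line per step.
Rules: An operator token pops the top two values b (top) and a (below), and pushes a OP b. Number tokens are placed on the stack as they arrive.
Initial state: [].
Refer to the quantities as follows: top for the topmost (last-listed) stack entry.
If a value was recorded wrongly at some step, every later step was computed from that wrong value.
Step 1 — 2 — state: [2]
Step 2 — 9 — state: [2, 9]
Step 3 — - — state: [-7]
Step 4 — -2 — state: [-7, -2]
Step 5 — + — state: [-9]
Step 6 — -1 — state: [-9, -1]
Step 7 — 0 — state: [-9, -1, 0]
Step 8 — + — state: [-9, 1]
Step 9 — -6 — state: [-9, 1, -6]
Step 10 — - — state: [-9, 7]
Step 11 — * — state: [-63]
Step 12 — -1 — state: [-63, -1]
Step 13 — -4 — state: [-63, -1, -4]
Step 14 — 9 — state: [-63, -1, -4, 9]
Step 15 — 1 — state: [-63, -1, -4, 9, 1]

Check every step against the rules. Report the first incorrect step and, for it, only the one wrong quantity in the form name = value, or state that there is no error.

1. push 2: top = 2 (agrees with the log)
2. push 9: top = 9 (no discrepancy)
3. 2 - 9 = -7 (same as recorded)
4. push -2: top = -2 (verified)
5. -7 + -2 = -9 (same as recorded)
6. push -1: top = -1 (exactly as logged)
7. push 0: top = 0 (confirmed correct)
8. -1 + 0 = -1 (the entry is off here)
The audit stops at step 8: the recorded entry is wrong and should be top = -1.

step 8, top = -1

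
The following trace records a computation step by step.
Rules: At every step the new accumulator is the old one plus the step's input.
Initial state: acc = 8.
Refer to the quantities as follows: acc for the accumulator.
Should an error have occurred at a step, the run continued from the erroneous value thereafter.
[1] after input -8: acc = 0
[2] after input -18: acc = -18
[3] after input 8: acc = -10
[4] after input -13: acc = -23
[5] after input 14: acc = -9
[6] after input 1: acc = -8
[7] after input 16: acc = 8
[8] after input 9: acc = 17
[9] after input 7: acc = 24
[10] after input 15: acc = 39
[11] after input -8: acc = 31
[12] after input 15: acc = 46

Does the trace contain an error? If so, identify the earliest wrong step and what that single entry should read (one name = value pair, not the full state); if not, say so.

no error

Step 1: acc = 8 + -8 = 0 — checks out.
Step 2: acc = 0 + -18 = -18 — same as recorded.
Step 3: acc = -18 + 8 = -10 — checks out.
Step 4: acc = -10 + -13 = -23 — same as recorded.
Step 5: acc = -23 + 14 = -9 — no discrepancy.
Step 6: acc = -9 + 1 = -8 — consistent with the trace.
Step 7: acc = -8 + 16 = 8 — consistent with the trace.
Step 8: acc = 8 + 9 = 17 — no discrepancy.
Step 9: acc = 17 + 7 = 24 — verified.
Step 10: acc = 24 + 15 = 39 — checks out.
Step 11: acc = 39 + -8 = 31 — confirmed correct.
Step 12: acc = 31 + 15 = 46 — matches.
No step deviates from the rules.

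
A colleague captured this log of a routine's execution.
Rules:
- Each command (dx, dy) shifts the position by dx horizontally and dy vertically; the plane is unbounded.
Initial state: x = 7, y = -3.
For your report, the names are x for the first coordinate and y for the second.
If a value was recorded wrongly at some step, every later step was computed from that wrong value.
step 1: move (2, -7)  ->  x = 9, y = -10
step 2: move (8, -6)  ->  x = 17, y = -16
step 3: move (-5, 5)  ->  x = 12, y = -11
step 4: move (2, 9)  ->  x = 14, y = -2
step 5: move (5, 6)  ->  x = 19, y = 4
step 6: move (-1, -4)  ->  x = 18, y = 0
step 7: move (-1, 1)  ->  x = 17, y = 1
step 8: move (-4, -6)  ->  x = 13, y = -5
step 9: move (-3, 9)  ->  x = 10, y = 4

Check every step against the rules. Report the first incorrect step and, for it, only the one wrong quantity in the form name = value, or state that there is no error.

no error

step 1: x = 7 + (2) = 9, y = -3 + (-7) = -10 -> confirmed correct
step 2: x = 9 + (8) = 17, y = -10 + (-6) = -16 -> checks out
step 3: x = 17 + (-5) = 12, y = -16 + (5) = -11 -> consistent with the log
step 4: x = 12 + (2) = 14, y = -11 + (9) = -2 -> in agreement
step 5: x = 14 + (5) = 19, y = -2 + (6) = 4 -> exactly as logged
step 6: x = 19 + (-1) = 18, y = 4 + (-4) = 0 -> no discrepancy
step 7: x = 18 + (-1) = 17, y = 0 + (1) = 1 -> same as recorded
step 8: x = 17 + (-4) = 13, y = 1 + (-6) = -5 -> confirmed correct
step 9: x = 13 + (-3) = 10, y = -5 + (9) = 4 -> verified
Each recorded entry agrees with the recomputation.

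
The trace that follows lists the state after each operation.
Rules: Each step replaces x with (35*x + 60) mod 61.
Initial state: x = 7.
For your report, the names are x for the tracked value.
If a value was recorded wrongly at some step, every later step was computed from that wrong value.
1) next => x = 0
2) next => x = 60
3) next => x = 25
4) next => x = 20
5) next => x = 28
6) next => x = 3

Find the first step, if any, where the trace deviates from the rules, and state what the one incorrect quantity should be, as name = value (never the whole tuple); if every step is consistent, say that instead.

step 1: x = (35*7 + 60) mod 61 = 0 -> same as recorded
step 2: x = (35*0 + 60) mod 61 = 60 -> agrees with the trace
step 3: x = (35*60 + 60) mod 61 = 25 -> agrees with the trace
step 4: x = (35*25 + 60) mod 61 = 20 -> checks out
step 5: x = (35*20 + 60) mod 61 = 28 -> consistent with the trace
step 6: x = (35*28 + 60) mod 61 = 3 -> exactly as logged
No step deviates from the rules.

no error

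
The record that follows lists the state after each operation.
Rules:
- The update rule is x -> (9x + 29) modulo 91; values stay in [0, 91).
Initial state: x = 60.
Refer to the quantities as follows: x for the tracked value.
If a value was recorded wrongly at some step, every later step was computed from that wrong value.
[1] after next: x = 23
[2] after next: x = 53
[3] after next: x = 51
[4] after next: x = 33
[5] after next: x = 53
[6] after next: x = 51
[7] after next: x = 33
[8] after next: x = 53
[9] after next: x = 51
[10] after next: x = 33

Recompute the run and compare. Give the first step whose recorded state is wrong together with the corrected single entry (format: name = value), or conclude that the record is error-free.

Step 1: x = (9*60 + 29) mod 91 = 23 — matches.
Step 2: x = (9*23 + 29) mod 91 = 54 — not what was recorded.
So the first discrepancy is step 2, where the right value is x = 54.

step 2, x = 54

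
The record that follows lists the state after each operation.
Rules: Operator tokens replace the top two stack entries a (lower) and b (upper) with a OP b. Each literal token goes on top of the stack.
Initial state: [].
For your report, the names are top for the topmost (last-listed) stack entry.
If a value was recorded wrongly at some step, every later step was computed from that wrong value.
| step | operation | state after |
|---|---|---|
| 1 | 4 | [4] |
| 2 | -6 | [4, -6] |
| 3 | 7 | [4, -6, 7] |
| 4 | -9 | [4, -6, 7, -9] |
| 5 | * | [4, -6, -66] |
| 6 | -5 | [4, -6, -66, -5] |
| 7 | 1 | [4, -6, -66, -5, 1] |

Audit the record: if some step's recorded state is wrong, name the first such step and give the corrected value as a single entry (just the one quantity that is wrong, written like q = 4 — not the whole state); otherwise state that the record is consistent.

1. push 4: top = 4 (checks out)
2. push -6: top = -6 (matches)
3. push 7: top = 7 (consistent with the record)
4. push -9: top = -9 (verified)
5. 7 * -9 = -63 (the record has a different value)
That makes step 5 the first incorrect line — top = -63 is what it should show.

step 5, top = -63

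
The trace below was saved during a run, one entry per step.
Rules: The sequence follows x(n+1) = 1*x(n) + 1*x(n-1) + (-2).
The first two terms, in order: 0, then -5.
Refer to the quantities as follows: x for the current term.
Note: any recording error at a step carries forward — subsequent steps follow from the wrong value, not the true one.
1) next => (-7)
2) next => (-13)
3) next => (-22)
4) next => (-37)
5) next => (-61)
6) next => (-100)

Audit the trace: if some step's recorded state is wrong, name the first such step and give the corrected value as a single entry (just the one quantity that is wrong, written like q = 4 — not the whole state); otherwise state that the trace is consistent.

step 2, x = -14

Recomputing the run from the initial state:
step 1: x = -7
step 2: x = -14
step 3: x = -23
step 4: x = -39
step 5: x = -64
step 6: x = -105
The first disagreement with the trace is at step 2, where the value should be x = -14.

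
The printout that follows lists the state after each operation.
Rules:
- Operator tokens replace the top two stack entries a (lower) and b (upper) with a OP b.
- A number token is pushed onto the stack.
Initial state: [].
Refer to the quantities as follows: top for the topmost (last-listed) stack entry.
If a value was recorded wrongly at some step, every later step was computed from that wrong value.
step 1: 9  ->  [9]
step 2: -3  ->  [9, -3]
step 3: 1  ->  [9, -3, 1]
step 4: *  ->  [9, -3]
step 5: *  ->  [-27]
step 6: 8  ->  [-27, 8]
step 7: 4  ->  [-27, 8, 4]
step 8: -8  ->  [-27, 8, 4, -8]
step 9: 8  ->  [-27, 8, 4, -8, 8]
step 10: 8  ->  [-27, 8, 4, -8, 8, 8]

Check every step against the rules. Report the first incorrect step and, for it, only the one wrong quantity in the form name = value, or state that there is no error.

Recomputing the run from the initial state:
step 1: [9]
step 2: [9, -3]
step 3: [9, -3, 1]
step 4: [9, -3]
step 5: [-27]
step 6: [-27, 8]
step 7: [-27, 8, 4]
step 8: [-27, 8, 4, -8]
step 9: [-27, 8, 4, -8, 8]
step 10: [-27, 8, 4, -8, 8, 8]
This matches the printout at every step.

no error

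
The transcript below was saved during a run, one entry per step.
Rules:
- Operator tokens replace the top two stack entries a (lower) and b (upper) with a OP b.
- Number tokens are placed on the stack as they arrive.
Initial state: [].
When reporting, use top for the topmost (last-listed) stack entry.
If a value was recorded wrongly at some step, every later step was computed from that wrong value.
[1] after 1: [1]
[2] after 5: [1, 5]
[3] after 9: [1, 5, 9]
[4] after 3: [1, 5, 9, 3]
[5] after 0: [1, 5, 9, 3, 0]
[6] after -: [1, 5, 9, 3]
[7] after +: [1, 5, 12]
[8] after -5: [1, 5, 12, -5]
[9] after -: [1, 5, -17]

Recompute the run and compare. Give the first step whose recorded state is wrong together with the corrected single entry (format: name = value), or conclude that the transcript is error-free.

step 9, top = 17

Recomputing the run from the initial state:
step 1: [1]
step 2: [1, 5]
step 3: [1, 5, 9]
step 4: [1, 5, 9, 3]
step 5: [1, 5, 9, 3, 0]
step 6: [1, 5, 9, 3]
step 7: [1, 5, 12]
step 8: [1, 5, 12, -5]
step 9: [1, 5, 17]
The first disagreement with the transcript is at step 9, where the value should be top = 17.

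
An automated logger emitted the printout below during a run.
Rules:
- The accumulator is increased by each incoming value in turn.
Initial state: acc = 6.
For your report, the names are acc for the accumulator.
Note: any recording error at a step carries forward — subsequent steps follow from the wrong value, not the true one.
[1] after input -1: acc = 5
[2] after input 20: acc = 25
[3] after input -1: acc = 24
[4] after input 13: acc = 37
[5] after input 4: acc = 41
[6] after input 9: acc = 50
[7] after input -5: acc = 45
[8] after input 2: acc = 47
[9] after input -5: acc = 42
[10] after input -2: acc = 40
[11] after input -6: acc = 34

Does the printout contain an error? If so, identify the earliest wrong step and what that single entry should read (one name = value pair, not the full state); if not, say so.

1. acc = 6 + -1 = 5 (no discrepancy)
2. acc = 5 + 20 = 25 (consistent with the printout)
3. acc = 25 + -1 = 24 (consistent with the printout)
4. acc = 24 + 13 = 37 (in agreement)
5. acc = 37 + 4 = 41 (matches)
6. acc = 41 + 9 = 50 (no discrepancy)
7. acc = 50 + -5 = 45 (same as recorded)
8. acc = 45 + 2 = 47 (checks out)
9. acc = 47 + -5 = 42 (matches)
10. acc = 42 + -2 = 40 (no discrepancy)
11. acc = 40 + -6 = 34 (consistent with the printout)
Each recorded entry agrees with the recomputation.

no error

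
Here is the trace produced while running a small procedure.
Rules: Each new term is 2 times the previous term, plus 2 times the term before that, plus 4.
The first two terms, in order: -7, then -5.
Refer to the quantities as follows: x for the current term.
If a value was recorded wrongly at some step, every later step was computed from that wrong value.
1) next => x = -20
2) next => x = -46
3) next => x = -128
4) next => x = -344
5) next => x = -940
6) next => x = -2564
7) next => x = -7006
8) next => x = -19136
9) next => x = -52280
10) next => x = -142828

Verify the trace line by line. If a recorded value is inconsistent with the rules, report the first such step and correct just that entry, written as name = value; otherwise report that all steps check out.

Step 1: x = 2*(-5) + (2)*(-7) + (4) = -20 — confirmed correct.
Step 2: x = 2*(-20) + (2)*(-5) + (4) = -46 — verified.
Step 3: x = 2*(-46) + (2)*(-20) + (4) = -128 — confirmed correct.
Step 4: x = 2*(-128) + (2)*(-46) + (4) = -344 — same as recorded.
Step 5: x = 2*(-344) + (2)*(-128) + (4) = -940 — confirmed correct.
Step 6: x = 2*(-940) + (2)*(-344) + (4) = -2564 — confirmed correct.
Step 7: x = 2*(-2564) + (2)*(-940) + (4) = -7004 — not what was recorded.
The audit stops at step 7: the recorded entry is wrong and should be x = -7004.

step 7, x = -7004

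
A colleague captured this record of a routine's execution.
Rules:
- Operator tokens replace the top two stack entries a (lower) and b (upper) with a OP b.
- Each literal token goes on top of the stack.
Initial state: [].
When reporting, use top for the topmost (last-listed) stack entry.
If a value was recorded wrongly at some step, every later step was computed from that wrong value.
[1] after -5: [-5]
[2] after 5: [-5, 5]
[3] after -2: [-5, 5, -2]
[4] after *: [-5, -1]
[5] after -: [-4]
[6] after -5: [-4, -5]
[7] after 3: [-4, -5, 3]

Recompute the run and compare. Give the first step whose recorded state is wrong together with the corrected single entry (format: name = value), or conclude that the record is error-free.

Step 1: push -5: top = -5 — consistent with the record.
Step 2: push 5: top = 5 — no discrepancy.
Step 3: push -2: top = -2 — no discrepancy.
Step 4: 5 * -2 = -10 — first mismatch against the record.
First deviation found at step 4; the corrected entry is top = -10.

step 4, top = -10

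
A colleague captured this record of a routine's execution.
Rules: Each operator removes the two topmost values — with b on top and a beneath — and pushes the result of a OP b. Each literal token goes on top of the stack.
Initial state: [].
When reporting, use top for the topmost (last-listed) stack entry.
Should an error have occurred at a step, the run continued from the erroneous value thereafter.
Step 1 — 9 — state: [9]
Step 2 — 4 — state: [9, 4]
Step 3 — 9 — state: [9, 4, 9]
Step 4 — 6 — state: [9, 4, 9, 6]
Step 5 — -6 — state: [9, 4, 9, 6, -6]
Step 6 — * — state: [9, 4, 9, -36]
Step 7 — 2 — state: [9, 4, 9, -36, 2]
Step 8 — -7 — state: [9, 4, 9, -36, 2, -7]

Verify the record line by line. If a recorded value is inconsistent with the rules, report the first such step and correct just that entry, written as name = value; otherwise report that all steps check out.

Step 1: push 9: top = 9 — exactly as logged.
Step 2: push 4: top = 4 — same as recorded.
Step 3: push 9: top = 9 — matches.
Step 4: push 6: top = 6 — agrees with the record.
Step 5: push -6: top = -6 — confirmed correct.
Step 6: 6 * -6 = -36 — same as recorded.
Step 7: push 2: top = 2 — consistent with the record.
Step 8: push -7: top = -7 — confirmed correct.
No step deviates from the rules.

no error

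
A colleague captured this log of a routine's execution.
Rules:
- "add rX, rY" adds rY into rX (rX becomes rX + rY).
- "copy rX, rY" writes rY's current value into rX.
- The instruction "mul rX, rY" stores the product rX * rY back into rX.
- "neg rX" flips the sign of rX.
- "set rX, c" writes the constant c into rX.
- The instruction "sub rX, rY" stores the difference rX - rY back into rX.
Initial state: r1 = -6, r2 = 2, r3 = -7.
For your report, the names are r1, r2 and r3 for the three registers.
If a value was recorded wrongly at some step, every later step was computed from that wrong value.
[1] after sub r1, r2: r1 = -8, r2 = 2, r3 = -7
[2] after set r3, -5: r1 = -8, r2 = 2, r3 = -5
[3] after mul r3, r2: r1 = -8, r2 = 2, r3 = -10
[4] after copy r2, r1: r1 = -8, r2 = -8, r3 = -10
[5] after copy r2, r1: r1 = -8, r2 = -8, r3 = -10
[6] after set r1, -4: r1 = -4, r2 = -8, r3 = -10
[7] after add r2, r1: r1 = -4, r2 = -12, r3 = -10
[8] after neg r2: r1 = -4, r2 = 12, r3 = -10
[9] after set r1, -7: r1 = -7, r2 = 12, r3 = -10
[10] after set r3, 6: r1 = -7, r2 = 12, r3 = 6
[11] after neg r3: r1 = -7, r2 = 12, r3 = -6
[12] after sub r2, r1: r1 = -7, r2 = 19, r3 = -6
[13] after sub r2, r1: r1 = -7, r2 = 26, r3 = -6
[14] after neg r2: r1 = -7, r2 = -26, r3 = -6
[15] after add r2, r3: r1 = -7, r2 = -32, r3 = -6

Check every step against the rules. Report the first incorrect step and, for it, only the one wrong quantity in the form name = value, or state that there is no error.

no error

Recomputing the run from the initial state:
step 1: r1 = -8, r2 = 2, r3 = -7
step 2: r1 = -8, r2 = 2, r3 = -5
step 3: r1 = -8, r2 = 2, r3 = -10
step 4: r1 = -8, r2 = -8, r3 = -10
step 5: r1 = -8, r2 = -8, r3 = -10
step 6: r1 = -4, r2 = -8, r3 = -10
step 7: r1 = -4, r2 = -12, r3 = -10
step 8: r1 = -4, r2 = 12, r3 = -10
step 9: r1 = -7, r2 = 12, r3 = -10
step 10: r1 = -7, r2 = 12, r3 = 6
step 11: r1 = -7, r2 = 12, r3 = -6
step 12: r1 = -7, r2 = 19, r3 = -6
step 13: r1 = -7, r2 = 26, r3 = -6
step 14: r1 = -7, r2 = -26, r3 = -6
step 15: r1 = -7, r2 = -32, r3 = -6
This matches the log at every step.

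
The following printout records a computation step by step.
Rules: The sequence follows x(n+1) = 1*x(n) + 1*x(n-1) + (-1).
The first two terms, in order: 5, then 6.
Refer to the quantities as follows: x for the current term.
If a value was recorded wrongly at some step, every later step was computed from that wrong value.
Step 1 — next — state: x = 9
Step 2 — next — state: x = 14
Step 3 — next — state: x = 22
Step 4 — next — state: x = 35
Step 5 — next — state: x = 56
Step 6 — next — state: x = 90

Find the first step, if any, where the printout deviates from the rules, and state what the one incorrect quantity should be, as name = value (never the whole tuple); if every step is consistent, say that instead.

1. x = 1*(6) + (1)*(5) + (-1) = 10 (this is not what the printout shows)
That makes step 1 the first incorrect line — x = 10 is what it should show.

step 1, x = 10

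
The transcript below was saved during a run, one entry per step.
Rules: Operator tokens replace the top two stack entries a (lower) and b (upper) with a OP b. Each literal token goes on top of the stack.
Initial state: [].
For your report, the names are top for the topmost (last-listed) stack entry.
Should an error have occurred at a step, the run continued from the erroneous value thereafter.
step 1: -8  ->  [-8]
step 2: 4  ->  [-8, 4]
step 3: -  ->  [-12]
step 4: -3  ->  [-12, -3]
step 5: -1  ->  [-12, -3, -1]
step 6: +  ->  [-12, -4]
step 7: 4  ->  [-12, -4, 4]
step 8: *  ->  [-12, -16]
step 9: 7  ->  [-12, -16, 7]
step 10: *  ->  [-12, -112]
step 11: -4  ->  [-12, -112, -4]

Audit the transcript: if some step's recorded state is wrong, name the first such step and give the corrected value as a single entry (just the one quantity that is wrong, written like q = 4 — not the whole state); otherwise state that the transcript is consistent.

Step 1: push -8: top = -8 — consistent with the transcript.
Step 2: push 4: top = 4 — verified.
Step 3: -8 - 4 = -12 — consistent with the transcript.
Step 4: push -3: top = -3 — no discrepancy.
Step 5: push -1: top = -1 — exactly as logged.
Step 6: -3 + -1 = -4 — exactly as logged.
Step 7: push 4: top = 4 — verified.
Step 8: -4 * 4 = -16 — checks out.
Step 9: push 7: top = 7 — exactly as logged.
Step 10: -16 * 7 = -112 — no discrepancy.
Step 11: push -4: top = -4 — exactly as logged.
Each recorded entry agrees with the recomputation.

no error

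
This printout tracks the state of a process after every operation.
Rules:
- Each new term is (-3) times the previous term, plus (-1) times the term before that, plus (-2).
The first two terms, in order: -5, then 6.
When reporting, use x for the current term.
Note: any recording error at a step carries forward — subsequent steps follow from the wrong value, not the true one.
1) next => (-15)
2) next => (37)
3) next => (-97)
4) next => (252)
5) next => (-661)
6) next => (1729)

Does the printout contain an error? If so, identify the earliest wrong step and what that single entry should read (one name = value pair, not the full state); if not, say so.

step 3, x = -98

Recomputing the run from the initial state:
step 1: x = -15
step 2: x = 37
step 3: x = -98
step 4: x = 255
step 5: x = -669
step 6: x = 1750
The first disagreement with the printout is at step 3, where the value should be x = -98.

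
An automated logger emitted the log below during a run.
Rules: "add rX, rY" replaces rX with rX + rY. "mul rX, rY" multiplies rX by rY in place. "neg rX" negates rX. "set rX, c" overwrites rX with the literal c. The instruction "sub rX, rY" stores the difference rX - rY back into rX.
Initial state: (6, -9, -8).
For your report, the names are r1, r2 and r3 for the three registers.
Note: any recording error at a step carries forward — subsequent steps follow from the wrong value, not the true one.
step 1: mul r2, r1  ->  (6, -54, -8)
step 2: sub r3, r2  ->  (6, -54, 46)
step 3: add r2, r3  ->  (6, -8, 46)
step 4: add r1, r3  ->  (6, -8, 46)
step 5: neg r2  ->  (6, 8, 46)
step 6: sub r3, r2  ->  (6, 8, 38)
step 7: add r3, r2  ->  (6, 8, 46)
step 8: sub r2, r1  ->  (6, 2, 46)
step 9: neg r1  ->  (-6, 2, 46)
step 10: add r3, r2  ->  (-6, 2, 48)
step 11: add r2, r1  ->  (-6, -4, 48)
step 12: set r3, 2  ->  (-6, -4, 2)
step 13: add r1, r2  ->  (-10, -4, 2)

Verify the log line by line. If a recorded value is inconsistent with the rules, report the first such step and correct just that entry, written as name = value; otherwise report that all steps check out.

Step 1: r2 = -9 * 6 = -54 — confirmed correct.
Step 2: r3 = -8 - -54 = 46 — exactly as logged.
Step 3: r2 = -54 + 46 = -8 — exactly as logged.
Step 4: r1 = 6 + 46 = 52 — the log disagrees here.
That makes step 4 the first incorrect line — r1 = 52 is what it should show.

step 4, r1 = 52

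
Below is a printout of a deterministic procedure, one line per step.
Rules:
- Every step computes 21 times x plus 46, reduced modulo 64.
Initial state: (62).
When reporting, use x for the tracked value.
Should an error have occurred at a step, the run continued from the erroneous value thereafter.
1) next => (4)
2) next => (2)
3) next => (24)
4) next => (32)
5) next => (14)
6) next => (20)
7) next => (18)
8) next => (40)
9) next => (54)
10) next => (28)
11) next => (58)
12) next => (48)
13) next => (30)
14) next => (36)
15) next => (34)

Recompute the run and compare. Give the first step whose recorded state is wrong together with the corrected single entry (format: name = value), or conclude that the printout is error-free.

Recomputing the run from the initial state:
step 1: x = 4
step 2: x = 2
step 3: x = 24
step 4: x = 38
step 5: x = 12
step 6: x = 42
step 7: x = 32
step 8: x = 14
step 9: x = 20
step 10: x = 18
step 11: x = 40
step 12: x = 54
step 13: x = 28
step 14: x = 58
step 15: x = 48
The first disagreement with the printout is at step 4, where the value should be x = 38.

step 4, x = 38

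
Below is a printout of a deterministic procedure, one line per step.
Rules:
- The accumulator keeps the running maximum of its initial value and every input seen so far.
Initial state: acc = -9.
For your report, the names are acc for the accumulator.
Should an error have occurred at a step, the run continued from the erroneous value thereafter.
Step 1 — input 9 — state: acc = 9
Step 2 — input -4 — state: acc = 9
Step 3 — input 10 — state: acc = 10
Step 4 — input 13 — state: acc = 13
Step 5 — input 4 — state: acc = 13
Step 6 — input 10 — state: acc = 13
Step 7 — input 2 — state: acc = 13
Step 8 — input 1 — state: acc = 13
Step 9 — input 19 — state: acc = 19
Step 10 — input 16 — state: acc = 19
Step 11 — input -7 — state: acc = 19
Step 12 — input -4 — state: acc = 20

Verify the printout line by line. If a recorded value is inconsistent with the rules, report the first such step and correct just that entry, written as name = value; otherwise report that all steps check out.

step 1: acc = max(-9, 9) = 9 -> no discrepancy
step 2: acc = max(9, -4) = 9 -> checks out
step 3: acc = max(9, 10) = 10 -> agrees with the printout
step 4: acc = max(10, 13) = 13 -> confirmed correct
step 5: acc = max(13, 4) = 13 -> same as recorded
step 6: acc = max(13, 10) = 13 -> matches
step 7: acc = max(13, 2) = 13 -> in agreement
step 8: acc = max(13, 1) = 13 -> verified
step 9: acc = max(13, 19) = 19 -> verified
step 10: acc = max(19, 16) = 19 -> same as recorded
step 11: acc = max(19, -7) = 19 -> same as recorded
step 12: acc = max(19, -4) = 19 -> first mismatch against the printout
Step 12 is the first one off; corrected, acc = 19.

step 12, acc = 19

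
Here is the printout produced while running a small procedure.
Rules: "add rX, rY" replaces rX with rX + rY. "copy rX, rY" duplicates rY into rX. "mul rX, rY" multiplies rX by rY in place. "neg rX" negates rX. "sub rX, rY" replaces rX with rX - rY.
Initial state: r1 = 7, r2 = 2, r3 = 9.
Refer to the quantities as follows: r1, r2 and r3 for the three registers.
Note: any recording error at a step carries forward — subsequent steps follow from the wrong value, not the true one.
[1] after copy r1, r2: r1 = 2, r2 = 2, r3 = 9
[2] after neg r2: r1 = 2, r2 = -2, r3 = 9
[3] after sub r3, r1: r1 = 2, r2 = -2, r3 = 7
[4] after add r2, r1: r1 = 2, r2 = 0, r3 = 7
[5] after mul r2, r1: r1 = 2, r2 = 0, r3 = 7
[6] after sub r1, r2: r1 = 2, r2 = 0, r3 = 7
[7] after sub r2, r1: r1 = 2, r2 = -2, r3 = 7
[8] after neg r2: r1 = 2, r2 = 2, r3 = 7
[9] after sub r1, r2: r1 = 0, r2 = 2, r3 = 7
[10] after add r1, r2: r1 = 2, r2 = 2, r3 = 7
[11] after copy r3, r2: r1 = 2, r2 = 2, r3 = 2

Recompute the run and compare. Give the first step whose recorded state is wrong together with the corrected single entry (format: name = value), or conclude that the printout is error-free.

1. r1 = 2 (consistent with the printout)
2. r2 = -(2) = -2 (matches)
3. r3 = 9 - 2 = 7 (confirmed correct)
4. r2 = -2 + 2 = 0 (matches)
5. r2 = 0 * 2 = 0 (verified)
6. r1 = 2 - 0 = 2 (exactly as logged)
7. r2 = 0 - 2 = -2 (no discrepancy)
8. r2 = -(-2) = 2 (in agreement)
9. r1 = 2 - 2 = 0 (confirmed correct)
10. r1 = 0 + 2 = 2 (verified)
11. r3 = 2 (matches)
The whole run recomputes cleanly — no discrepancies.

no error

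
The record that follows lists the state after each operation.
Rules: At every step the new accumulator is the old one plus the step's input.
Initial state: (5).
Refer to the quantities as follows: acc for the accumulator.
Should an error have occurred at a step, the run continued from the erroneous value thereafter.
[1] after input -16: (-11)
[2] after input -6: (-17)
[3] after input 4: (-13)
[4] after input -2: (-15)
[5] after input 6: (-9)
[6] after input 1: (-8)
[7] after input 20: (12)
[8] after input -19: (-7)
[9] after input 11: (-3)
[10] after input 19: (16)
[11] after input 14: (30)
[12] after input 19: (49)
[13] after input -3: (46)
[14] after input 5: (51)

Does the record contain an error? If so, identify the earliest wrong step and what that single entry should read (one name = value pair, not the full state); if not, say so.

Recomputing the run from the initial state:
step 1: acc = -11
step 2: acc = -17
step 3: acc = -13
step 4: acc = -15
step 5: acc = -9
step 6: acc = -8
step 7: acc = 12
step 8: acc = -7
step 9: acc = 4
step 10: acc = 23
step 11: acc = 37
step 12: acc = 56
step 13: acc = 53
step 14: acc = 58
The first disagreement with the record is at step 9, where the value should be acc = 4.

step 9, acc = 4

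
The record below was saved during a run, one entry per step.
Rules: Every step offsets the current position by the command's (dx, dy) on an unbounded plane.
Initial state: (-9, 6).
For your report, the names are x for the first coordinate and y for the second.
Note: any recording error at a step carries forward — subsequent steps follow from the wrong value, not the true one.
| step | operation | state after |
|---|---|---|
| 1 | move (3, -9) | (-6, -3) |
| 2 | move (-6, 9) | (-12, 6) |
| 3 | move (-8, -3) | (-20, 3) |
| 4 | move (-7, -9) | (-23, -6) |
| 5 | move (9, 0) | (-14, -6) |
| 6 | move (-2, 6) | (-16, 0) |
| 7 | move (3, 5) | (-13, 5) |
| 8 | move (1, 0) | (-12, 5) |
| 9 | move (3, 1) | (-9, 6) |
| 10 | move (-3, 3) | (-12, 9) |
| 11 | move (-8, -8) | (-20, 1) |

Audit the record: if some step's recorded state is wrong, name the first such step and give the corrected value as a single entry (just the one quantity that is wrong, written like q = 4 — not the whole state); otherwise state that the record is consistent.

step 4, x = -27

Step 1: x = -9 + (3) = -6, y = 6 + (-9) = -3 — same as recorded.
Step 2: x = -6 + (-6) = -12, y = -3 + (9) = 6 — verified.
Step 3: x = -12 + (-8) = -20, y = 6 + (-3) = 3 — matches.
Step 4: x = -20 + (-7) = -27, y = 3 + (-9) = -6 — the record disagrees here.
The earliest wrong entry is at step 4: it should read x = -27.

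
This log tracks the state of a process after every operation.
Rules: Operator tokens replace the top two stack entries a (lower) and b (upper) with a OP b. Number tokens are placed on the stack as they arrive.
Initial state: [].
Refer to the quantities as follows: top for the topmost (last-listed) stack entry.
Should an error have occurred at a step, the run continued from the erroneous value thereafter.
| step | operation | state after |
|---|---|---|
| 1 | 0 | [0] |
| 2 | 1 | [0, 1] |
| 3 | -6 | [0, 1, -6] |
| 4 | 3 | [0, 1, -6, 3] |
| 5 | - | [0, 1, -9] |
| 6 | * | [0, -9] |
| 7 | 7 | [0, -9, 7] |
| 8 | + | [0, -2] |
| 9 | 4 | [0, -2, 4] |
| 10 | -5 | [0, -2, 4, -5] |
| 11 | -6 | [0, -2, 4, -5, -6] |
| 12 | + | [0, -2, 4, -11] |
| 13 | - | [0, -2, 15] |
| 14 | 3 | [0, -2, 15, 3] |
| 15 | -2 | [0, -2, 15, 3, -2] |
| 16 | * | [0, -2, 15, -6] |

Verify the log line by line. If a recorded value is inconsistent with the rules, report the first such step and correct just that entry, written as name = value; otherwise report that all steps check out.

step 1: push 0: top = 0 -> agrees with the log
step 2: push 1: top = 1 -> checks out
step 3: push -6: top = -6 -> matches
step 4: push 3: top = 3 -> checks out
step 5: -6 - 3 = -9 -> checks out
step 6: 1 * -9 = -9 -> checks out
step 7: push 7: top = 7 -> in agreement
step 8: -9 + 7 = -2 -> verified
step 9: push 4: top = 4 -> verified
step 10: push -5: top = -5 -> in agreement
step 11: push -6: top = -6 -> matches
step 12: -5 + -6 = -11 -> no discrepancy
step 13: 4 - -11 = 15 -> same as recorded
step 14: push 3: top = 3 -> exactly as logged
step 15: push -2: top = -2 -> in agreement
step 16: 3 * -2 = -6 -> no discrepancy
Each recorded entry agrees with the recomputation.

no error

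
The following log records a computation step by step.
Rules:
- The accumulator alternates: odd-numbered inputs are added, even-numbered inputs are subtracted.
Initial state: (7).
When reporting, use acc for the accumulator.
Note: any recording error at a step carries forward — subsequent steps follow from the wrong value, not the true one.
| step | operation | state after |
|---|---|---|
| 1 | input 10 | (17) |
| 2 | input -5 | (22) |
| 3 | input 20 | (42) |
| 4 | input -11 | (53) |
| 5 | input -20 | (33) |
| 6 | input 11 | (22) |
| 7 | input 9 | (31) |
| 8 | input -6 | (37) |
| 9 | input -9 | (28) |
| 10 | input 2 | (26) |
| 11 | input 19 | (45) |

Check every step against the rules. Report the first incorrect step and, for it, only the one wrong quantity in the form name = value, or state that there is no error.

1. acc = 7 + 10 = 17 (same as recorded)
2. acc = 17 - -5 = 22 (verified)
3. acc = 22 + 20 = 42 (confirmed correct)
4. acc = 42 - -11 = 53 (exactly as logged)
5. acc = 53 + -20 = 33 (verified)
6. acc = 33 - 11 = 22 (exactly as logged)
7. acc = 22 + 9 = 31 (exactly as logged)
8. acc = 31 - -6 = 37 (matches)
9. acc = 37 + -9 = 28 (matches)
10. acc = 28 - 2 = 26 (no discrepancy)
11. acc = 26 + 19 = 45 (exactly as logged)
The recomputation confirms every line.

no error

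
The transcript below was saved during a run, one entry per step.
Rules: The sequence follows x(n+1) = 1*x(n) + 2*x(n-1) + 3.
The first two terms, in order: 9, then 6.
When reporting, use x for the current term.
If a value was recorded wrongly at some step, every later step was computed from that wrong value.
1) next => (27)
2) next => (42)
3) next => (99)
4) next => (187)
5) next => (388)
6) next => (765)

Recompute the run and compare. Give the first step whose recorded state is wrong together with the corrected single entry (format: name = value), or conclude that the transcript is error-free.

step 4, x = 186

1. x = 1*(6) + (2)*(9) + (3) = 27 (agrees with the transcript)
2. x = 1*(27) + (2)*(6) + (3) = 42 (verified)
3. x = 1*(42) + (2)*(27) + (3) = 99 (no discrepancy)
4. x = 1*(99) + (2)*(42) + (3) = 186 (the transcript disagrees here)
Step 4 is the first one off; corrected, x = 186.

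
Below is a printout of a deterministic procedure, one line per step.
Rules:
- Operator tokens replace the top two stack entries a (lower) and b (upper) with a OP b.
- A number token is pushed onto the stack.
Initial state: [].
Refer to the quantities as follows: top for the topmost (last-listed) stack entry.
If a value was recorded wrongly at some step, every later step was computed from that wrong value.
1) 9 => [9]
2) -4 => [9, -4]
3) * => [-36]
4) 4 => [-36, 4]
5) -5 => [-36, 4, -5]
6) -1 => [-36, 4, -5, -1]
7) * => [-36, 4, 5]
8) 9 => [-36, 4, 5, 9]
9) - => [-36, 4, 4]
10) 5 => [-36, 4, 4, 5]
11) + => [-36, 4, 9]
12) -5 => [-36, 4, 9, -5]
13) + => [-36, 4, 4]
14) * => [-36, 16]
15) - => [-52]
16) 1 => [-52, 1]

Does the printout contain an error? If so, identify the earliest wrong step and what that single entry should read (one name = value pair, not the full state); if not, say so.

step 9, top = -4

step 1: push 9: top = 9 -> verified
step 2: push -4: top = -4 -> exactly as logged
step 3: 9 * -4 = -36 -> in agreement
step 4: push 4: top = 4 -> checks out
step 5: push -5: top = -5 -> in agreement
step 6: push -1: top = -1 -> checks out
step 7: -5 * -1 = 5 -> verified
step 8: push 9: top = 9 -> exactly as logged
step 9: 5 - 9 = -4 -> the recorded entry deviates here
First incorrect step: 9; the correct value is top = -4.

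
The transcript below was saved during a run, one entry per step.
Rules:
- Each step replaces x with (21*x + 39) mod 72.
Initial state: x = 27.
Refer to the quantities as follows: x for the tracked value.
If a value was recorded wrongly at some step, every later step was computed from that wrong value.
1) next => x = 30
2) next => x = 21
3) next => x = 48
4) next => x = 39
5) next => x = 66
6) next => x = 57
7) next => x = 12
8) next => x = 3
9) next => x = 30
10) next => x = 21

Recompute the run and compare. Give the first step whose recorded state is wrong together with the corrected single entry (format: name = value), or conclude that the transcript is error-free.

no error

step 1: x = (21*27 + 39) mod 72 = 30 -> in agreement
step 2: x = (21*30 + 39) mod 72 = 21 -> confirmed correct
step 3: x = (21*21 + 39) mod 72 = 48 -> checks out
step 4: x = (21*48 + 39) mod 72 = 39 -> exactly as logged
step 5: x = (21*39 + 39) mod 72 = 66 -> agrees with the transcript
step 6: x = (21*66 + 39) mod 72 = 57 -> checks out
step 7: x = (21*57 + 39) mod 72 = 12 -> confirmed correct
step 8: x = (21*12 + 39) mod 72 = 3 -> in agreement
step 9: x = (21*3 + 39) mod 72 = 30 -> in agreement
step 10: x = (21*30 + 39) mod 72 = 21 -> agrees with the transcript
All entries verified; no error found.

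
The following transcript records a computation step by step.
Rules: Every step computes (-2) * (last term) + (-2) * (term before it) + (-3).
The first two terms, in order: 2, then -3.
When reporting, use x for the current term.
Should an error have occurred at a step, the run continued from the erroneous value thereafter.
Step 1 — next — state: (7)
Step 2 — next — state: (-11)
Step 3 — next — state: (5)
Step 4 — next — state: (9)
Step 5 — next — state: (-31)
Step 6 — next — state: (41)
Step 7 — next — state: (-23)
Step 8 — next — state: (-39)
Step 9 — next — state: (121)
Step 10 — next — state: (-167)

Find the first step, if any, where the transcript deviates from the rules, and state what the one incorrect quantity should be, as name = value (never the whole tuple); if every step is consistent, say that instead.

1. x = -2*(-3) + (-2)*(2) + (-3) = -1 (not what was recorded)
Step 1 is the first one off; corrected, x = -1.

step 1, x = -1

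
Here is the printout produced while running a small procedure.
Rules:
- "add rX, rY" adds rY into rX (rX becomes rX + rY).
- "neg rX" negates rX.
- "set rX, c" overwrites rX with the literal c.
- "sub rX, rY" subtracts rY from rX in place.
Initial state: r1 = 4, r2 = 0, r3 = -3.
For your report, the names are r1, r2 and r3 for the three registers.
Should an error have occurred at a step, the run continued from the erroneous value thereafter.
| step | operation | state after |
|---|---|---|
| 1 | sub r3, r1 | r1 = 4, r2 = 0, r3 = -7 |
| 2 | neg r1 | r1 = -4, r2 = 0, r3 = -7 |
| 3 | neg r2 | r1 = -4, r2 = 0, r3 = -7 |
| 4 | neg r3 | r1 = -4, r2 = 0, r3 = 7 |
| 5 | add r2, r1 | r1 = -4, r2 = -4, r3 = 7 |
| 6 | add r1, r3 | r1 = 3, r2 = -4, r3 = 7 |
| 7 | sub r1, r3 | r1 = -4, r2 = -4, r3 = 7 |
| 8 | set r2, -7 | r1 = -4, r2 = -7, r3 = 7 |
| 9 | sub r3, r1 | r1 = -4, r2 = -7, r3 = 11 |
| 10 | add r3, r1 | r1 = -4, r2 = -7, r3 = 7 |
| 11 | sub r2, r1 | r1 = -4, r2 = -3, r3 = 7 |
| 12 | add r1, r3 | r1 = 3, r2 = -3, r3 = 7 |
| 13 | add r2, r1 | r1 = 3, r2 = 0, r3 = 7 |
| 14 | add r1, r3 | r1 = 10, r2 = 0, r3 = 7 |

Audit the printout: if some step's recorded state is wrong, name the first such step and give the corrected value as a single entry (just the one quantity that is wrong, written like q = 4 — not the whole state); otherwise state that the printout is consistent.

Recomputing the run from the initial state:
step 1: r1 = 4, r2 = 0, r3 = -7
step 2: r1 = -4, r2 = 0, r3 = -7
step 3: r1 = -4, r2 = 0, r3 = -7
step 4: r1 = -4, r2 = 0, r3 = 7
step 5: r1 = -4, r2 = -4, r3 = 7
step 6: r1 = 3, r2 = -4, r3 = 7
step 7: r1 = -4, r2 = -4, r3 = 7
step 8: r1 = -4, r2 = -7, r3 = 7
step 9: r1 = -4, r2 = -7, r3 = 11
step 10: r1 = -4, r2 = -7, r3 = 7
step 11: r1 = -4, r2 = -3, r3 = 7
step 12: r1 = 3, r2 = -3, r3 = 7
step 13: r1 = 3, r2 = 0, r3 = 7
step 14: r1 = 10, r2 = 0, r3 = 7
This matches the printout at every step.

no error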